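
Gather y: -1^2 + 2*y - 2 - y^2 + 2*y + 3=-y^2 + 4*y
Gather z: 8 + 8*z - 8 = 8*z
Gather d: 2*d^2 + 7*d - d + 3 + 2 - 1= 2*d^2 + 6*d + 4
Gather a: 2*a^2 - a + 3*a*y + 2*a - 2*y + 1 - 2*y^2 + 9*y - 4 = 2*a^2 + a*(3*y + 1) - 2*y^2 + 7*y - 3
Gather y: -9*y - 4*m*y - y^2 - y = -y^2 + y*(-4*m - 10)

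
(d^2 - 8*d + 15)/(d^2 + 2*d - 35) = (d - 3)/(d + 7)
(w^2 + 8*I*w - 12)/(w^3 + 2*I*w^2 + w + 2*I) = (w + 6*I)/(w^2 + 1)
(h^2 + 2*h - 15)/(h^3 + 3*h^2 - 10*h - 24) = (h + 5)/(h^2 + 6*h + 8)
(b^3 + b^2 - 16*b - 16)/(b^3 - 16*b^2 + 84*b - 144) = (b^2 + 5*b + 4)/(b^2 - 12*b + 36)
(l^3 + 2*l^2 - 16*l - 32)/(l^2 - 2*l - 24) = (l^2 - 2*l - 8)/(l - 6)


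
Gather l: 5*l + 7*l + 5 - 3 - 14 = 12*l - 12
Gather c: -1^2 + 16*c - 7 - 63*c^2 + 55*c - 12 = -63*c^2 + 71*c - 20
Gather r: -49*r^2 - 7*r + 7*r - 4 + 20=16 - 49*r^2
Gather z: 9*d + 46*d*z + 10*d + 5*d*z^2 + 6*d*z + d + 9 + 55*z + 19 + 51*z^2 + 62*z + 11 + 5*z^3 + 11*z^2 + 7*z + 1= 20*d + 5*z^3 + z^2*(5*d + 62) + z*(52*d + 124) + 40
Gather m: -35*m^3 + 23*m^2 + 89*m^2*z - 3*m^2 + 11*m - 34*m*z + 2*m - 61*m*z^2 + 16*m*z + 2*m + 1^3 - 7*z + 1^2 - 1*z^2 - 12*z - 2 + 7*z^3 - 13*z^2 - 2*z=-35*m^3 + m^2*(89*z + 20) + m*(-61*z^2 - 18*z + 15) + 7*z^3 - 14*z^2 - 21*z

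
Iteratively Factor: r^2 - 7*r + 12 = (r - 3)*(r - 4)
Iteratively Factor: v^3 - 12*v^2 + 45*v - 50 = (v - 2)*(v^2 - 10*v + 25) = (v - 5)*(v - 2)*(v - 5)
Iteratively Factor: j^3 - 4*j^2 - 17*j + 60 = (j - 5)*(j^2 + j - 12) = (j - 5)*(j - 3)*(j + 4)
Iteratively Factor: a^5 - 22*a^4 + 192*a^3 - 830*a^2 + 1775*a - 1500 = (a - 3)*(a^4 - 19*a^3 + 135*a^2 - 425*a + 500) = (a - 4)*(a - 3)*(a^3 - 15*a^2 + 75*a - 125) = (a - 5)*(a - 4)*(a - 3)*(a^2 - 10*a + 25) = (a - 5)^2*(a - 4)*(a - 3)*(a - 5)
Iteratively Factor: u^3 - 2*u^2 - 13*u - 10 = (u - 5)*(u^2 + 3*u + 2) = (u - 5)*(u + 1)*(u + 2)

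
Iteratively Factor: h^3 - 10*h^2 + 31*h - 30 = (h - 3)*(h^2 - 7*h + 10) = (h - 5)*(h - 3)*(h - 2)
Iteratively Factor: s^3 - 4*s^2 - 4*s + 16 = (s - 4)*(s^2 - 4) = (s - 4)*(s + 2)*(s - 2)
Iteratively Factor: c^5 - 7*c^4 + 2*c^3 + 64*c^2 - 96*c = (c)*(c^4 - 7*c^3 + 2*c^2 + 64*c - 96) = c*(c - 4)*(c^3 - 3*c^2 - 10*c + 24) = c*(c - 4)*(c + 3)*(c^2 - 6*c + 8) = c*(c - 4)^2*(c + 3)*(c - 2)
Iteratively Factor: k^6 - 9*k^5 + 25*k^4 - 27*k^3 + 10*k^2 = (k)*(k^5 - 9*k^4 + 25*k^3 - 27*k^2 + 10*k) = k*(k - 5)*(k^4 - 4*k^3 + 5*k^2 - 2*k) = k*(k - 5)*(k - 1)*(k^3 - 3*k^2 + 2*k) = k*(k - 5)*(k - 1)^2*(k^2 - 2*k) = k*(k - 5)*(k - 2)*(k - 1)^2*(k)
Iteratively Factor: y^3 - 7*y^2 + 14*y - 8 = (y - 2)*(y^2 - 5*y + 4) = (y - 4)*(y - 2)*(y - 1)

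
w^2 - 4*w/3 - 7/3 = (w - 7/3)*(w + 1)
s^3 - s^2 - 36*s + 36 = (s - 6)*(s - 1)*(s + 6)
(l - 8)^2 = l^2 - 16*l + 64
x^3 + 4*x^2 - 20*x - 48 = (x - 4)*(x + 2)*(x + 6)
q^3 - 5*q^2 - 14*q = q*(q - 7)*(q + 2)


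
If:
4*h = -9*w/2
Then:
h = -9*w/8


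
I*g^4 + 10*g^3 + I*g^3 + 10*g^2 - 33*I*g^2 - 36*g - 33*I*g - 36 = (g - 4*I)*(g - 3*I)^2*(I*g + I)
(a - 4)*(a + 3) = a^2 - a - 12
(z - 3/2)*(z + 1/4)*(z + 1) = z^3 - z^2/4 - 13*z/8 - 3/8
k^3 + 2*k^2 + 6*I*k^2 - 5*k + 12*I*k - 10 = (k + 2)*(k + I)*(k + 5*I)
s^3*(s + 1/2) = s^4 + s^3/2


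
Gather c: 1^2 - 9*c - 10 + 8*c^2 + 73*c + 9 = 8*c^2 + 64*c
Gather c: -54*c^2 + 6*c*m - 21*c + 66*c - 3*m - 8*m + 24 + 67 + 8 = -54*c^2 + c*(6*m + 45) - 11*m + 99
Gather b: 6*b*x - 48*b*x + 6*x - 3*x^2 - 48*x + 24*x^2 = -42*b*x + 21*x^2 - 42*x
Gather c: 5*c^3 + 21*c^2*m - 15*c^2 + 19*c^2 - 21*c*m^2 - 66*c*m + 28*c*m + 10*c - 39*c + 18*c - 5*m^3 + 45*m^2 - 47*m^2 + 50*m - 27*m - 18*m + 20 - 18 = 5*c^3 + c^2*(21*m + 4) + c*(-21*m^2 - 38*m - 11) - 5*m^3 - 2*m^2 + 5*m + 2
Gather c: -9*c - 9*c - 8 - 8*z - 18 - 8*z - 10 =-18*c - 16*z - 36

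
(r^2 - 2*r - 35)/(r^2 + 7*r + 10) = (r - 7)/(r + 2)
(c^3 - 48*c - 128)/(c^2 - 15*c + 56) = (c^2 + 8*c + 16)/(c - 7)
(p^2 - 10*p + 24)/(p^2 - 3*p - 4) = (p - 6)/(p + 1)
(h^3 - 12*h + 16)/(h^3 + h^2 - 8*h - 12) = (h^3 - 12*h + 16)/(h^3 + h^2 - 8*h - 12)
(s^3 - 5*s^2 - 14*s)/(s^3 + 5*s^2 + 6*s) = (s - 7)/(s + 3)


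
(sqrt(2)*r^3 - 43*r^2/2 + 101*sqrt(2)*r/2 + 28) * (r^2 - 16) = sqrt(2)*r^5 - 43*r^4/2 + 69*sqrt(2)*r^3/2 + 372*r^2 - 808*sqrt(2)*r - 448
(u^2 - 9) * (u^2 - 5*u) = u^4 - 5*u^3 - 9*u^2 + 45*u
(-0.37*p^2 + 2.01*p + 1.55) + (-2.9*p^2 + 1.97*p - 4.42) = -3.27*p^2 + 3.98*p - 2.87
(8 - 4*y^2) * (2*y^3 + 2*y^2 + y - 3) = -8*y^5 - 8*y^4 + 12*y^3 + 28*y^2 + 8*y - 24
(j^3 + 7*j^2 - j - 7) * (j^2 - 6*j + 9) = j^5 + j^4 - 34*j^3 + 62*j^2 + 33*j - 63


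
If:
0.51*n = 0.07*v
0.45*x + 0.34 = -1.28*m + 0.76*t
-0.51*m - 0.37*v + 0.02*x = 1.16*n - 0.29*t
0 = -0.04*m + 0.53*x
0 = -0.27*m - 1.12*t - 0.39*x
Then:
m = -0.22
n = 0.03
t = 0.06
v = 0.25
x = -0.02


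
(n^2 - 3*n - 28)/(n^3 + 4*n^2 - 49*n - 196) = 1/(n + 7)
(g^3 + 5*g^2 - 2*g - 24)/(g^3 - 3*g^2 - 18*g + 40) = (g + 3)/(g - 5)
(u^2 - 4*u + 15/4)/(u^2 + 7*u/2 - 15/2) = (u - 5/2)/(u + 5)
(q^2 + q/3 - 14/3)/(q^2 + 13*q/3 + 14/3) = (q - 2)/(q + 2)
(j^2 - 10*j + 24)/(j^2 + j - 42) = (j - 4)/(j + 7)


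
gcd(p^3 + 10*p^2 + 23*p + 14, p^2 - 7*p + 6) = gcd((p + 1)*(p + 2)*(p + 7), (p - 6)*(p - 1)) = 1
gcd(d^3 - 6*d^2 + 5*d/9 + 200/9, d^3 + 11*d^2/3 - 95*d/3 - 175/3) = d^2 - 10*d/3 - 25/3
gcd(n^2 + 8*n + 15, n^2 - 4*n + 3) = 1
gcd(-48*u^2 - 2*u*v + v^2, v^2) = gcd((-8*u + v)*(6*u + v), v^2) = 1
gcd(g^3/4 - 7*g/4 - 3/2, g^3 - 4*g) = g + 2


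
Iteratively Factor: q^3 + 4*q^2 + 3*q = (q + 1)*(q^2 + 3*q) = (q + 1)*(q + 3)*(q)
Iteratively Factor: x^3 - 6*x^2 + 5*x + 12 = (x - 3)*(x^2 - 3*x - 4) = (x - 4)*(x - 3)*(x + 1)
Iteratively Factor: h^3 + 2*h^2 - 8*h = (h + 4)*(h^2 - 2*h) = (h - 2)*(h + 4)*(h)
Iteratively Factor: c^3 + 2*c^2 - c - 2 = (c - 1)*(c^2 + 3*c + 2) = (c - 1)*(c + 2)*(c + 1)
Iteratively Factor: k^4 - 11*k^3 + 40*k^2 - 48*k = (k - 4)*(k^3 - 7*k^2 + 12*k) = (k - 4)*(k - 3)*(k^2 - 4*k) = k*(k - 4)*(k - 3)*(k - 4)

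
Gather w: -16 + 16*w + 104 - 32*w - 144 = -16*w - 56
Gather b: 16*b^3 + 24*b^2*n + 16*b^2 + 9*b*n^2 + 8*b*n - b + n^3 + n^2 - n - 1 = 16*b^3 + b^2*(24*n + 16) + b*(9*n^2 + 8*n - 1) + n^3 + n^2 - n - 1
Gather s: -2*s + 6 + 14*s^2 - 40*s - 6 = 14*s^2 - 42*s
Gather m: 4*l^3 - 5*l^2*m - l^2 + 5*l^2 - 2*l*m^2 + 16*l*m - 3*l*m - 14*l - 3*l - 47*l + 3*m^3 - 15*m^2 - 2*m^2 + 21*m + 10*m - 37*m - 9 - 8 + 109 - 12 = 4*l^3 + 4*l^2 - 64*l + 3*m^3 + m^2*(-2*l - 17) + m*(-5*l^2 + 13*l - 6) + 80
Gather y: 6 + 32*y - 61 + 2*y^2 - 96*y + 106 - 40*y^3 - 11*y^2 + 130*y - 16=-40*y^3 - 9*y^2 + 66*y + 35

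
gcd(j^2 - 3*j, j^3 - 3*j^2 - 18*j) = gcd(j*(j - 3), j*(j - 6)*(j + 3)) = j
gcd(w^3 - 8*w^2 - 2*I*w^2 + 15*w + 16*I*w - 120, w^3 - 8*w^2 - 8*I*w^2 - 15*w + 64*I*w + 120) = w^2 + w*(-8 - 5*I) + 40*I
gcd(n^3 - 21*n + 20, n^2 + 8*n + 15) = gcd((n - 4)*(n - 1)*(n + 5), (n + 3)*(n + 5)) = n + 5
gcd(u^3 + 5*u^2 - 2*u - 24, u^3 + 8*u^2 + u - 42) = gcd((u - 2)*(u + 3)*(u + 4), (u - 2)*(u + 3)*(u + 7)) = u^2 + u - 6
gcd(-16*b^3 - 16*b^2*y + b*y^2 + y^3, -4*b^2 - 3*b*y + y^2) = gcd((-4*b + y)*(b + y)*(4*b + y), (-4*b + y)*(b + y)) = -4*b^2 - 3*b*y + y^2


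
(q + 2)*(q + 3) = q^2 + 5*q + 6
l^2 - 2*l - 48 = (l - 8)*(l + 6)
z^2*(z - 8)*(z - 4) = z^4 - 12*z^3 + 32*z^2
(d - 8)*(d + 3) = d^2 - 5*d - 24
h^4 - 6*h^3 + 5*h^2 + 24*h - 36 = (h - 3)^2*(h - 2)*(h + 2)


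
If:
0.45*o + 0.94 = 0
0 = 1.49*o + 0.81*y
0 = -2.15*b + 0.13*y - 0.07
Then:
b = 0.20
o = -2.09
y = 3.84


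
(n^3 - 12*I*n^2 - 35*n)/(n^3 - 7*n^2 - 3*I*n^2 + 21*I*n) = (n^2 - 12*I*n - 35)/(n^2 - 7*n - 3*I*n + 21*I)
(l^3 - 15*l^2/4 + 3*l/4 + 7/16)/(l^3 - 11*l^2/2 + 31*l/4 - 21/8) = (4*l + 1)/(2*(2*l - 3))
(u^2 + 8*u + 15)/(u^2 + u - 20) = (u + 3)/(u - 4)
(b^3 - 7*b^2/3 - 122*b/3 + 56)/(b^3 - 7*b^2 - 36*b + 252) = (b - 4/3)/(b - 6)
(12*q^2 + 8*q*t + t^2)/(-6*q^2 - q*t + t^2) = (-6*q - t)/(3*q - t)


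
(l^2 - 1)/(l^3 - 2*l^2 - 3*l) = (l - 1)/(l*(l - 3))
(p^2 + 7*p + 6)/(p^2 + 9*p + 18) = (p + 1)/(p + 3)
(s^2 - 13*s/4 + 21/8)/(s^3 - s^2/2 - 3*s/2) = (s - 7/4)/(s*(s + 1))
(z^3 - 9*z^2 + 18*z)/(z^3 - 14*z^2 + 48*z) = (z - 3)/(z - 8)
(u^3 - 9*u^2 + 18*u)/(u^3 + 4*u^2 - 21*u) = (u - 6)/(u + 7)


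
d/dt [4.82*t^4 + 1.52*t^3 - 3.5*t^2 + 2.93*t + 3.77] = 19.28*t^3 + 4.56*t^2 - 7.0*t + 2.93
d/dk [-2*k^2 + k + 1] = 1 - 4*k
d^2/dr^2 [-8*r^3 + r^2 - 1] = 2 - 48*r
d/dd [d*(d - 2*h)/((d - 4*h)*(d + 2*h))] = 16*h^2*(-d + h)/(d^4 - 4*d^3*h - 12*d^2*h^2 + 32*d*h^3 + 64*h^4)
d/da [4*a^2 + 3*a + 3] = 8*a + 3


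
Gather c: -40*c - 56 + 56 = -40*c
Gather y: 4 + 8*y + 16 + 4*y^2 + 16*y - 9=4*y^2 + 24*y + 11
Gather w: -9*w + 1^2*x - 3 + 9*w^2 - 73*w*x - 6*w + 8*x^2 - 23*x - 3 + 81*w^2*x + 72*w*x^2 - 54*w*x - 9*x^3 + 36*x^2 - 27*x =w^2*(81*x + 9) + w*(72*x^2 - 127*x - 15) - 9*x^3 + 44*x^2 - 49*x - 6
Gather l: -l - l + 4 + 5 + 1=10 - 2*l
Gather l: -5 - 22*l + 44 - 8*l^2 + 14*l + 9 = -8*l^2 - 8*l + 48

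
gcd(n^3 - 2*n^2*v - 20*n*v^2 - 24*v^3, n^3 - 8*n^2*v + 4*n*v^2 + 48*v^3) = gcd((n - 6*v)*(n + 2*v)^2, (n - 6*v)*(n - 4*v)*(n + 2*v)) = -n^2 + 4*n*v + 12*v^2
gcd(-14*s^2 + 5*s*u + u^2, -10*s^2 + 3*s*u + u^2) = 2*s - u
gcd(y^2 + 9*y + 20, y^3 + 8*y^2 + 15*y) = y + 5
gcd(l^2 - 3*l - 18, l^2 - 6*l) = l - 6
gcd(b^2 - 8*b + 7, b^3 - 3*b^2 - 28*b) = b - 7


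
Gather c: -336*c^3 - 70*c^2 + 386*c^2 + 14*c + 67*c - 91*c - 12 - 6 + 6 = -336*c^3 + 316*c^2 - 10*c - 12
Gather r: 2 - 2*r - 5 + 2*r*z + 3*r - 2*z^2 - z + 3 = r*(2*z + 1) - 2*z^2 - z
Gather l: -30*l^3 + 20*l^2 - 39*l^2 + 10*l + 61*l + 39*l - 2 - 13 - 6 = -30*l^3 - 19*l^2 + 110*l - 21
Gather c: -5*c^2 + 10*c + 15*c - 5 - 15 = -5*c^2 + 25*c - 20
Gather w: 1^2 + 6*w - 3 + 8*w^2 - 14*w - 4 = 8*w^2 - 8*w - 6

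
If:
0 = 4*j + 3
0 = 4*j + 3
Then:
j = -3/4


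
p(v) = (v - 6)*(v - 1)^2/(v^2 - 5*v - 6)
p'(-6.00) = 0.84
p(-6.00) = -9.80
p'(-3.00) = 0.00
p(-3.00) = -8.00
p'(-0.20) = -5.25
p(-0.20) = 1.80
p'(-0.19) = -5.10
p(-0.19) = 1.75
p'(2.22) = 0.61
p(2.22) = 0.46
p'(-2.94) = -0.06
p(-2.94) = -8.00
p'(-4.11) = 0.59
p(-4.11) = -8.40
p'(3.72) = 0.82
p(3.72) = 1.57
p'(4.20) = 0.85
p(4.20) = 1.97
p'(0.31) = -1.33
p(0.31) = 0.36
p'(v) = (5 - 2*v)*(v - 6)*(v - 1)^2/(v^2 - 5*v - 6)^2 + (v - 6)*(2*v - 2)/(v^2 - 5*v - 6) + (v - 1)^2/(v^2 - 5*v - 6)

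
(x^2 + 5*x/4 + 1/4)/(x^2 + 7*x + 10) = (4*x^2 + 5*x + 1)/(4*(x^2 + 7*x + 10))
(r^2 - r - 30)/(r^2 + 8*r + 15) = (r - 6)/(r + 3)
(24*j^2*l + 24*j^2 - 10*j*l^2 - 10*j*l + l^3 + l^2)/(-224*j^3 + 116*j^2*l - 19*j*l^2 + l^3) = (-6*j*l - 6*j + l^2 + l)/(56*j^2 - 15*j*l + l^2)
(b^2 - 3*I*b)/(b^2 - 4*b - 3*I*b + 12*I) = b/(b - 4)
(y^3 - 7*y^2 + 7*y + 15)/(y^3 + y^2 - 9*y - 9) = (y - 5)/(y + 3)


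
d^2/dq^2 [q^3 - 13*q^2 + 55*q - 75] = 6*q - 26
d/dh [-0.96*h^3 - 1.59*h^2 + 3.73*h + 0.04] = -2.88*h^2 - 3.18*h + 3.73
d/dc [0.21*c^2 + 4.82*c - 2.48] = 0.42*c + 4.82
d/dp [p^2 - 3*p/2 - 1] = 2*p - 3/2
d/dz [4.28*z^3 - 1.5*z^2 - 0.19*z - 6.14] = 12.84*z^2 - 3.0*z - 0.19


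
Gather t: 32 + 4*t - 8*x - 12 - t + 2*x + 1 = 3*t - 6*x + 21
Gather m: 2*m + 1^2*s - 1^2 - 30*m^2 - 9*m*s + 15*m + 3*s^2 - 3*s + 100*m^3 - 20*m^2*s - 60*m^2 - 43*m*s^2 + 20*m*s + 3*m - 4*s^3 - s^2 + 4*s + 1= 100*m^3 + m^2*(-20*s - 90) + m*(-43*s^2 + 11*s + 20) - 4*s^3 + 2*s^2 + 2*s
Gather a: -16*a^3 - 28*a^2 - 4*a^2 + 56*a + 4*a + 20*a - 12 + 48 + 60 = -16*a^3 - 32*a^2 + 80*a + 96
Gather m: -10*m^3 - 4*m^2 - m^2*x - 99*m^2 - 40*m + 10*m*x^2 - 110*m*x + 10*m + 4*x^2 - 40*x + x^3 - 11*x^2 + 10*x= -10*m^3 + m^2*(-x - 103) + m*(10*x^2 - 110*x - 30) + x^3 - 7*x^2 - 30*x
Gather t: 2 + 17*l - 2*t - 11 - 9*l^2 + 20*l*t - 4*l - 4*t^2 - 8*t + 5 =-9*l^2 + 13*l - 4*t^2 + t*(20*l - 10) - 4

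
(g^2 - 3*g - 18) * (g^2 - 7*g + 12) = g^4 - 10*g^3 + 15*g^2 + 90*g - 216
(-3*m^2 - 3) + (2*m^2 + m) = -m^2 + m - 3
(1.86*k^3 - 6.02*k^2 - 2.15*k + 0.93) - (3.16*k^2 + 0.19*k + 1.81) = 1.86*k^3 - 9.18*k^2 - 2.34*k - 0.88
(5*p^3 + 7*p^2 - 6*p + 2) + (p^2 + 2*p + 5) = 5*p^3 + 8*p^2 - 4*p + 7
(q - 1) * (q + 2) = q^2 + q - 2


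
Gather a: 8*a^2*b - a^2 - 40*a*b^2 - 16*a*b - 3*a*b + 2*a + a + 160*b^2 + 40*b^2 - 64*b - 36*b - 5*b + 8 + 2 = a^2*(8*b - 1) + a*(-40*b^2 - 19*b + 3) + 200*b^2 - 105*b + 10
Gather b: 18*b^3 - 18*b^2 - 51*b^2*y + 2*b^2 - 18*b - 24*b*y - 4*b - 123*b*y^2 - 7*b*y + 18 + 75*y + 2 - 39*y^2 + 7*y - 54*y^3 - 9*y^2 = 18*b^3 + b^2*(-51*y - 16) + b*(-123*y^2 - 31*y - 22) - 54*y^3 - 48*y^2 + 82*y + 20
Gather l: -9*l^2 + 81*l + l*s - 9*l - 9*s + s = -9*l^2 + l*(s + 72) - 8*s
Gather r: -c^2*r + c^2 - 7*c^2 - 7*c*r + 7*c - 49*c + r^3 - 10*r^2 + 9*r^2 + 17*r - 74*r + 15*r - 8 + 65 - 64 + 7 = -6*c^2 - 42*c + r^3 - r^2 + r*(-c^2 - 7*c - 42)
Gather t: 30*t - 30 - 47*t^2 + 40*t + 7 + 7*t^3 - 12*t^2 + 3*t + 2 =7*t^3 - 59*t^2 + 73*t - 21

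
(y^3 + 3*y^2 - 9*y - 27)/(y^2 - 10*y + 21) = (y^2 + 6*y + 9)/(y - 7)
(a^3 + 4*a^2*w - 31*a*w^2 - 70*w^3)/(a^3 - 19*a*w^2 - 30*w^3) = (a + 7*w)/(a + 3*w)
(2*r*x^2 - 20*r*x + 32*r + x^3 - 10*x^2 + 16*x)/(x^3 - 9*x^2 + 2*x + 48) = (2*r*x - 4*r + x^2 - 2*x)/(x^2 - x - 6)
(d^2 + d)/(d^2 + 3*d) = (d + 1)/(d + 3)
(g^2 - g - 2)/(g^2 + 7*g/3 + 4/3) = 3*(g - 2)/(3*g + 4)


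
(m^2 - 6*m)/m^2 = (m - 6)/m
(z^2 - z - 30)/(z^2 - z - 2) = (-z^2 + z + 30)/(-z^2 + z + 2)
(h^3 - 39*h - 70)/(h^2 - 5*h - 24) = (-h^3 + 39*h + 70)/(-h^2 + 5*h + 24)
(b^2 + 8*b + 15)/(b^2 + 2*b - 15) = (b + 3)/(b - 3)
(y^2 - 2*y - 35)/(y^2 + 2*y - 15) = (y - 7)/(y - 3)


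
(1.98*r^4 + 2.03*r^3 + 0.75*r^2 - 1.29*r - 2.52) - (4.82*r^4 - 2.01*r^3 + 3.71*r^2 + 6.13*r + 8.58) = -2.84*r^4 + 4.04*r^3 - 2.96*r^2 - 7.42*r - 11.1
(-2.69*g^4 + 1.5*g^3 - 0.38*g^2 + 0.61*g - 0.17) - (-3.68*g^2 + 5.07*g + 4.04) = -2.69*g^4 + 1.5*g^3 + 3.3*g^2 - 4.46*g - 4.21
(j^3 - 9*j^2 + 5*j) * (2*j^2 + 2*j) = 2*j^5 - 16*j^4 - 8*j^3 + 10*j^2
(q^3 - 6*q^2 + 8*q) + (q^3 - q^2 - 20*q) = 2*q^3 - 7*q^2 - 12*q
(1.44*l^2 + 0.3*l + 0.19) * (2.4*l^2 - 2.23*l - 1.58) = 3.456*l^4 - 2.4912*l^3 - 2.4882*l^2 - 0.8977*l - 0.3002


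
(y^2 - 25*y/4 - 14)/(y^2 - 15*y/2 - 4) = (4*y + 7)/(2*(2*y + 1))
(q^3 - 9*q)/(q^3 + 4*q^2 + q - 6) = q*(q - 3)/(q^2 + q - 2)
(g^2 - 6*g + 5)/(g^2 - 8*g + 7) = (g - 5)/(g - 7)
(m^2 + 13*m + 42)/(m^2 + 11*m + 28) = (m + 6)/(m + 4)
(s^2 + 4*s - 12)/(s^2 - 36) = (s - 2)/(s - 6)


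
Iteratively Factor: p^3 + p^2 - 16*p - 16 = (p - 4)*(p^2 + 5*p + 4) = (p - 4)*(p + 1)*(p + 4)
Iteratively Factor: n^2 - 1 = (n + 1)*(n - 1)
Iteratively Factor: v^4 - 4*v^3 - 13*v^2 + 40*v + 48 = (v + 3)*(v^3 - 7*v^2 + 8*v + 16) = (v + 1)*(v + 3)*(v^2 - 8*v + 16) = (v - 4)*(v + 1)*(v + 3)*(v - 4)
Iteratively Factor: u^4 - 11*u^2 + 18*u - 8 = (u - 1)*(u^3 + u^2 - 10*u + 8) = (u - 1)*(u + 4)*(u^2 - 3*u + 2) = (u - 1)^2*(u + 4)*(u - 2)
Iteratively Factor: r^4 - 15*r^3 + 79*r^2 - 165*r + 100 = (r - 1)*(r^3 - 14*r^2 + 65*r - 100) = (r - 5)*(r - 1)*(r^2 - 9*r + 20) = (r - 5)^2*(r - 1)*(r - 4)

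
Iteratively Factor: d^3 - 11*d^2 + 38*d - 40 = (d - 4)*(d^2 - 7*d + 10) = (d - 4)*(d - 2)*(d - 5)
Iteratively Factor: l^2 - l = (l - 1)*(l)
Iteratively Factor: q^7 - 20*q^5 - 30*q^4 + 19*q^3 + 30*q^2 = (q + 3)*(q^6 - 3*q^5 - 11*q^4 + 3*q^3 + 10*q^2) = (q + 2)*(q + 3)*(q^5 - 5*q^4 - q^3 + 5*q^2) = q*(q + 2)*(q + 3)*(q^4 - 5*q^3 - q^2 + 5*q) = q^2*(q + 2)*(q + 3)*(q^3 - 5*q^2 - q + 5) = q^2*(q - 1)*(q + 2)*(q + 3)*(q^2 - 4*q - 5) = q^2*(q - 5)*(q - 1)*(q + 2)*(q + 3)*(q + 1)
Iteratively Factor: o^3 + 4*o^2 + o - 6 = (o + 2)*(o^2 + 2*o - 3) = (o - 1)*(o + 2)*(o + 3)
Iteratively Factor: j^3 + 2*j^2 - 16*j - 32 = (j - 4)*(j^2 + 6*j + 8) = (j - 4)*(j + 4)*(j + 2)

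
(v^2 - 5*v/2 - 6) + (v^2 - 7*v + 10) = 2*v^2 - 19*v/2 + 4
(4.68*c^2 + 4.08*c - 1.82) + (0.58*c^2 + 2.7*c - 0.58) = 5.26*c^2 + 6.78*c - 2.4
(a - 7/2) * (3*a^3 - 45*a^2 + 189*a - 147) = 3*a^4 - 111*a^3/2 + 693*a^2/2 - 1617*a/2 + 1029/2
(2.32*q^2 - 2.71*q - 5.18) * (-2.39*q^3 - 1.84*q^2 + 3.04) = -5.5448*q^5 + 2.2081*q^4 + 17.3666*q^3 + 16.584*q^2 - 8.2384*q - 15.7472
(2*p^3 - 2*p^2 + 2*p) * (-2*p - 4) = -4*p^4 - 4*p^3 + 4*p^2 - 8*p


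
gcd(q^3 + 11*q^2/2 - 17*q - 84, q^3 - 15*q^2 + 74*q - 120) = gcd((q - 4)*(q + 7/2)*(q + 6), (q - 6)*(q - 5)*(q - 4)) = q - 4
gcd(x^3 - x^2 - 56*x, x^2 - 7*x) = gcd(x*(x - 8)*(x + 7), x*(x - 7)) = x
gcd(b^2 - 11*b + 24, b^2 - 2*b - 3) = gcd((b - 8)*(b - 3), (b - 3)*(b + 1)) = b - 3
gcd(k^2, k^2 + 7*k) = k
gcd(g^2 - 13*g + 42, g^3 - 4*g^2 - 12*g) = g - 6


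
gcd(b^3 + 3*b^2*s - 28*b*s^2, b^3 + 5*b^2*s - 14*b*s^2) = b^2 + 7*b*s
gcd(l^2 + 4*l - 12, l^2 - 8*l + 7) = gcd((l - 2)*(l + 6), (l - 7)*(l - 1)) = 1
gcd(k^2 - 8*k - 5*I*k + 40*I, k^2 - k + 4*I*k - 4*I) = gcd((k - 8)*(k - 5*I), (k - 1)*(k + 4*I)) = 1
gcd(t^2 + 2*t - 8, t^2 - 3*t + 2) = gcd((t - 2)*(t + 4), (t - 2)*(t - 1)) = t - 2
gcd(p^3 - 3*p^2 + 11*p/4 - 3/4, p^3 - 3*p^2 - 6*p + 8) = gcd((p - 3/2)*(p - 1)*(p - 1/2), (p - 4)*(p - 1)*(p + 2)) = p - 1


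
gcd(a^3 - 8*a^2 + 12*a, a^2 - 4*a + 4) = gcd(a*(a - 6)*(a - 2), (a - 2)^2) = a - 2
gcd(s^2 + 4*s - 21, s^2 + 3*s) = 1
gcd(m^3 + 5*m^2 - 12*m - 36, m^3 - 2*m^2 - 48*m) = m + 6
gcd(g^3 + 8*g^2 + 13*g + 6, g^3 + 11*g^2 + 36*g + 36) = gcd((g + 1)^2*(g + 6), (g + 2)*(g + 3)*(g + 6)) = g + 6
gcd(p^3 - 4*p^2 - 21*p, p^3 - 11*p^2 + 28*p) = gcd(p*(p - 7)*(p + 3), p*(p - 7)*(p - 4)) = p^2 - 7*p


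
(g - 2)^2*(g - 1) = g^3 - 5*g^2 + 8*g - 4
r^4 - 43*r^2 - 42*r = r*(r - 7)*(r + 1)*(r + 6)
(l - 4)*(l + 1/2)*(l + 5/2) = l^3 - l^2 - 43*l/4 - 5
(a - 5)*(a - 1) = a^2 - 6*a + 5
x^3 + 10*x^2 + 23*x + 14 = (x + 1)*(x + 2)*(x + 7)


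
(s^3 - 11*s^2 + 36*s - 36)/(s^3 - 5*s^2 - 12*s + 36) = (s - 3)/(s + 3)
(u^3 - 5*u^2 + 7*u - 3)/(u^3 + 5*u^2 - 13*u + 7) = (u - 3)/(u + 7)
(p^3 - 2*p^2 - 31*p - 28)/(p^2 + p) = p - 3 - 28/p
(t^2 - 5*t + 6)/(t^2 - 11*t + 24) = (t - 2)/(t - 8)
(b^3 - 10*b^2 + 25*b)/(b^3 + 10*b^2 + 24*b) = (b^2 - 10*b + 25)/(b^2 + 10*b + 24)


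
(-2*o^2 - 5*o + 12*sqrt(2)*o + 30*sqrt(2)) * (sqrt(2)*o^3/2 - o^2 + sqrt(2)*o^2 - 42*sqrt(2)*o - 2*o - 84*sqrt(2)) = -sqrt(2)*o^5 - 9*sqrt(2)*o^4/2 + 14*o^4 + 63*o^3 + 67*sqrt(2)*o^3 - 938*o^2 + 324*sqrt(2)*o^2 - 4536*o + 360*sqrt(2)*o - 5040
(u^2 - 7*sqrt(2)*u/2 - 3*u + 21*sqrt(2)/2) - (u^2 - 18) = -7*sqrt(2)*u/2 - 3*u + 21*sqrt(2)/2 + 18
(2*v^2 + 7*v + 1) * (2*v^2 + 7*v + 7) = 4*v^4 + 28*v^3 + 65*v^2 + 56*v + 7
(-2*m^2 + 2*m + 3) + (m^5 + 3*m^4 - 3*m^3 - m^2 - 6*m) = m^5 + 3*m^4 - 3*m^3 - 3*m^2 - 4*m + 3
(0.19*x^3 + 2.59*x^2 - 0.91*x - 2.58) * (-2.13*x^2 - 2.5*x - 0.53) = -0.4047*x^5 - 5.9917*x^4 - 4.6374*x^3 + 6.3977*x^2 + 6.9323*x + 1.3674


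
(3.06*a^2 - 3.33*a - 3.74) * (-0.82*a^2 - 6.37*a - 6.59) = -2.5092*a^4 - 16.7616*a^3 + 4.1135*a^2 + 45.7685*a + 24.6466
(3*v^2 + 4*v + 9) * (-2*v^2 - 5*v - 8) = -6*v^4 - 23*v^3 - 62*v^2 - 77*v - 72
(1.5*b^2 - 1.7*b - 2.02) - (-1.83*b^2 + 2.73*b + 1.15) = 3.33*b^2 - 4.43*b - 3.17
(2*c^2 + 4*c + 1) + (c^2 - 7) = 3*c^2 + 4*c - 6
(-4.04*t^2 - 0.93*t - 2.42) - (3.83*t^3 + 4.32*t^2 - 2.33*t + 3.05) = -3.83*t^3 - 8.36*t^2 + 1.4*t - 5.47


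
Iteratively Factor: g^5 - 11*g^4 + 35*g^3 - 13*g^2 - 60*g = (g - 4)*(g^4 - 7*g^3 + 7*g^2 + 15*g) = (g - 4)*(g - 3)*(g^3 - 4*g^2 - 5*g) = g*(g - 4)*(g - 3)*(g^2 - 4*g - 5) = g*(g - 5)*(g - 4)*(g - 3)*(g + 1)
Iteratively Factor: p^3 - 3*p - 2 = (p - 2)*(p^2 + 2*p + 1) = (p - 2)*(p + 1)*(p + 1)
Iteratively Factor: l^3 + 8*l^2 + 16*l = (l)*(l^2 + 8*l + 16) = l*(l + 4)*(l + 4)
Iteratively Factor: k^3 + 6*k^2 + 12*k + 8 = (k + 2)*(k^2 + 4*k + 4) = (k + 2)^2*(k + 2)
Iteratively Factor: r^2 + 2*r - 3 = (r - 1)*(r + 3)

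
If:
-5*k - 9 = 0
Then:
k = -9/5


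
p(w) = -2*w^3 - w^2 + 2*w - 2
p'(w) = -6*w^2 - 2*w + 2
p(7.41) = -855.83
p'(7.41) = -342.27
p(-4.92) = 202.14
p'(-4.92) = -133.40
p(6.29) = -526.70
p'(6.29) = -247.96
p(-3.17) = 45.32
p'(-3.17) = -51.95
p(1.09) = -3.60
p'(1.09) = -7.31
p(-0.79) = -3.22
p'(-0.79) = -0.16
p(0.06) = -1.88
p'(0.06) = 1.86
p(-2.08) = 7.51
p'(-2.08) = -19.80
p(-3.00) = 37.00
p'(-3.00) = -46.00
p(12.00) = -3578.00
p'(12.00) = -886.00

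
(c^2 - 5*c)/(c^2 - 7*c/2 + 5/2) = 2*c*(c - 5)/(2*c^2 - 7*c + 5)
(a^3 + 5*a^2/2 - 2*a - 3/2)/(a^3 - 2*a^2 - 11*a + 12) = (a + 1/2)/(a - 4)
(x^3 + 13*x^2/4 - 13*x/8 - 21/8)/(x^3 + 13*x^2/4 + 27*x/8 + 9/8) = (2*x^2 + 5*x - 7)/(2*x^2 + 5*x + 3)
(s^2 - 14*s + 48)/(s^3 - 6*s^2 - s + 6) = (s - 8)/(s^2 - 1)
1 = 1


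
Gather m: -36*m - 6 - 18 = -36*m - 24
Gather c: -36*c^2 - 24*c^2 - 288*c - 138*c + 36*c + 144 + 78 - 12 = -60*c^2 - 390*c + 210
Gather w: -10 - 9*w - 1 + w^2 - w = w^2 - 10*w - 11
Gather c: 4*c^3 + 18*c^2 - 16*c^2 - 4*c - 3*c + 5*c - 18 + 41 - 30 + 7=4*c^3 + 2*c^2 - 2*c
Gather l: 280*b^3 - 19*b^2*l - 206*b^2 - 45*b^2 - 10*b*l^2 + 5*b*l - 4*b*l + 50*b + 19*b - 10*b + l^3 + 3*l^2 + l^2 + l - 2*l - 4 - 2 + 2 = 280*b^3 - 251*b^2 + 59*b + l^3 + l^2*(4 - 10*b) + l*(-19*b^2 + b - 1) - 4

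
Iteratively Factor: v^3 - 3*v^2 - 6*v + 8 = (v - 4)*(v^2 + v - 2) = (v - 4)*(v - 1)*(v + 2)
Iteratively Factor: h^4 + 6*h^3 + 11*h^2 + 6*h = (h)*(h^3 + 6*h^2 + 11*h + 6) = h*(h + 2)*(h^2 + 4*h + 3) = h*(h + 2)*(h + 3)*(h + 1)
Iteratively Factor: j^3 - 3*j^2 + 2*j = (j - 1)*(j^2 - 2*j) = (j - 2)*(j - 1)*(j)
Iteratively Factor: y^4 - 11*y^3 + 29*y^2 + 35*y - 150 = (y - 3)*(y^3 - 8*y^2 + 5*y + 50) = (y - 5)*(y - 3)*(y^2 - 3*y - 10) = (y - 5)*(y - 3)*(y + 2)*(y - 5)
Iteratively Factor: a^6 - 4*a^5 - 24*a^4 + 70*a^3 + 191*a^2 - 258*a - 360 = (a + 1)*(a^5 - 5*a^4 - 19*a^3 + 89*a^2 + 102*a - 360) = (a - 2)*(a + 1)*(a^4 - 3*a^3 - 25*a^2 + 39*a + 180) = (a - 2)*(a + 1)*(a + 3)*(a^3 - 6*a^2 - 7*a + 60) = (a - 4)*(a - 2)*(a + 1)*(a + 3)*(a^2 - 2*a - 15) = (a - 4)*(a - 2)*(a + 1)*(a + 3)^2*(a - 5)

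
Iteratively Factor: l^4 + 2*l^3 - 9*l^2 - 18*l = (l + 2)*(l^3 - 9*l) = l*(l + 2)*(l^2 - 9) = l*(l + 2)*(l + 3)*(l - 3)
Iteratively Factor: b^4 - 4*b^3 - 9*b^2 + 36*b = (b - 3)*(b^3 - b^2 - 12*b) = (b - 3)*(b + 3)*(b^2 - 4*b) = b*(b - 3)*(b + 3)*(b - 4)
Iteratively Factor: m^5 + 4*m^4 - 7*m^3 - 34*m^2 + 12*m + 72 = (m + 2)*(m^4 + 2*m^3 - 11*m^2 - 12*m + 36) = (m + 2)*(m + 3)*(m^3 - m^2 - 8*m + 12) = (m - 2)*(m + 2)*(m + 3)*(m^2 + m - 6) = (m - 2)*(m + 2)*(m + 3)^2*(m - 2)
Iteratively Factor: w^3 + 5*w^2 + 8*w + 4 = (w + 2)*(w^2 + 3*w + 2) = (w + 1)*(w + 2)*(w + 2)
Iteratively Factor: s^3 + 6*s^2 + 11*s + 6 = (s + 1)*(s^2 + 5*s + 6) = (s + 1)*(s + 2)*(s + 3)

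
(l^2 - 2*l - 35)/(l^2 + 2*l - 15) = (l - 7)/(l - 3)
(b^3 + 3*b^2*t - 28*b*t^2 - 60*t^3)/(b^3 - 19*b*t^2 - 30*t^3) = (b + 6*t)/(b + 3*t)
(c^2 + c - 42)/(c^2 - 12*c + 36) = (c + 7)/(c - 6)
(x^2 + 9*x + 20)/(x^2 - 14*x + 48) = (x^2 + 9*x + 20)/(x^2 - 14*x + 48)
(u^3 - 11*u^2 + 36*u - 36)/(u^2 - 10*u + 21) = (u^2 - 8*u + 12)/(u - 7)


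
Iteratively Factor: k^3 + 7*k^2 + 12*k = (k)*(k^2 + 7*k + 12) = k*(k + 4)*(k + 3)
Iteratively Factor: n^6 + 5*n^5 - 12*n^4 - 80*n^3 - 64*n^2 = (n + 4)*(n^5 + n^4 - 16*n^3 - 16*n^2) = (n - 4)*(n + 4)*(n^4 + 5*n^3 + 4*n^2) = (n - 4)*(n + 4)^2*(n^3 + n^2) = n*(n - 4)*(n + 4)^2*(n^2 + n) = n^2*(n - 4)*(n + 4)^2*(n + 1)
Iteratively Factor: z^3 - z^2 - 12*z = (z)*(z^2 - z - 12) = z*(z + 3)*(z - 4)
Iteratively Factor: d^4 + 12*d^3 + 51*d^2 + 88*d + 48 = (d + 3)*(d^3 + 9*d^2 + 24*d + 16) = (d + 3)*(d + 4)*(d^2 + 5*d + 4) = (d + 3)*(d + 4)^2*(d + 1)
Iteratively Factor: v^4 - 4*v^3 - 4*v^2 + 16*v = (v - 2)*(v^3 - 2*v^2 - 8*v) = (v - 4)*(v - 2)*(v^2 + 2*v) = v*(v - 4)*(v - 2)*(v + 2)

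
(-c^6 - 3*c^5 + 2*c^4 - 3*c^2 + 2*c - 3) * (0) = 0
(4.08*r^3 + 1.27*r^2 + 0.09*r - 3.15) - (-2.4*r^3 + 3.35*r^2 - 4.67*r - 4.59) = 6.48*r^3 - 2.08*r^2 + 4.76*r + 1.44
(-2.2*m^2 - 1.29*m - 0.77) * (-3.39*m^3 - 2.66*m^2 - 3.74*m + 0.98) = 7.458*m^5 + 10.2251*m^4 + 14.2697*m^3 + 4.7168*m^2 + 1.6156*m - 0.7546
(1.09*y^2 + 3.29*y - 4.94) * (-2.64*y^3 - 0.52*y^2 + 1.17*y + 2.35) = -2.8776*y^5 - 9.2524*y^4 + 12.6061*y^3 + 8.9796*y^2 + 1.9517*y - 11.609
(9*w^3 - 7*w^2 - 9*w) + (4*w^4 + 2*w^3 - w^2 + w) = 4*w^4 + 11*w^3 - 8*w^2 - 8*w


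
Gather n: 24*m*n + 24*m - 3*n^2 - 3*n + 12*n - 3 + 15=24*m - 3*n^2 + n*(24*m + 9) + 12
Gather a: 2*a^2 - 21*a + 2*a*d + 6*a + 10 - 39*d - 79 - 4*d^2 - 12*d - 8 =2*a^2 + a*(2*d - 15) - 4*d^2 - 51*d - 77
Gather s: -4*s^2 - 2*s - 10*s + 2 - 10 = -4*s^2 - 12*s - 8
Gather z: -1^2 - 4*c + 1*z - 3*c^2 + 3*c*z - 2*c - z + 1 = -3*c^2 + 3*c*z - 6*c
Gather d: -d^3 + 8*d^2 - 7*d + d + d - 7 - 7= -d^3 + 8*d^2 - 5*d - 14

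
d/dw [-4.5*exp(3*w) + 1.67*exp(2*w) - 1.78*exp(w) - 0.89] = (-13.5*exp(2*w) + 3.34*exp(w) - 1.78)*exp(w)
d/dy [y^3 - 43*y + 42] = 3*y^2 - 43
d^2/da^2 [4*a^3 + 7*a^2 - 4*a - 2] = 24*a + 14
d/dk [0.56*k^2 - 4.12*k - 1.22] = 1.12*k - 4.12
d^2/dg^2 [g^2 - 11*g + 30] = 2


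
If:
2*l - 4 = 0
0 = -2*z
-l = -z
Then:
No Solution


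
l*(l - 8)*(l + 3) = l^3 - 5*l^2 - 24*l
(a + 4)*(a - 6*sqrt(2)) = a^2 - 6*sqrt(2)*a + 4*a - 24*sqrt(2)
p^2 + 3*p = p*(p + 3)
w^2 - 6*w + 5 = (w - 5)*(w - 1)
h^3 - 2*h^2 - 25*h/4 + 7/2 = (h - 7/2)*(h - 1/2)*(h + 2)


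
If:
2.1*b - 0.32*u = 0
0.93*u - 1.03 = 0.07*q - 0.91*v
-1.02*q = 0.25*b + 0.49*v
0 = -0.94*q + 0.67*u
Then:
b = -0.29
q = -1.36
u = -1.90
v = 2.97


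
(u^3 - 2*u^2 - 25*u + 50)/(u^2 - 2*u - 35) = (u^2 - 7*u + 10)/(u - 7)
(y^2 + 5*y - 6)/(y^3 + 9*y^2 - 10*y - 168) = (y - 1)/(y^2 + 3*y - 28)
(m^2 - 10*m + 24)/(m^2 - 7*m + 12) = (m - 6)/(m - 3)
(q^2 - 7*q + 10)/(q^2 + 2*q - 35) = (q - 2)/(q + 7)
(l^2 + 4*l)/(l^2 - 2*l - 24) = l/(l - 6)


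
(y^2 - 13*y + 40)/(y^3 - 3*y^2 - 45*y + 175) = (y - 8)/(y^2 + 2*y - 35)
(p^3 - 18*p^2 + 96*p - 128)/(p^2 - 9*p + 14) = (p^2 - 16*p + 64)/(p - 7)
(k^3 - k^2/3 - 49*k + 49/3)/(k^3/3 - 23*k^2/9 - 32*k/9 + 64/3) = 3*(3*k^3 - k^2 - 147*k + 49)/(3*k^3 - 23*k^2 - 32*k + 192)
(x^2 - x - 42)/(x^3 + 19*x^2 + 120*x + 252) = (x - 7)/(x^2 + 13*x + 42)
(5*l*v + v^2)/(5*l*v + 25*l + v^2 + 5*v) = v/(v + 5)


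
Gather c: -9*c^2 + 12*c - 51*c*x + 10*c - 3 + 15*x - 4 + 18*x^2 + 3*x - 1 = -9*c^2 + c*(22 - 51*x) + 18*x^2 + 18*x - 8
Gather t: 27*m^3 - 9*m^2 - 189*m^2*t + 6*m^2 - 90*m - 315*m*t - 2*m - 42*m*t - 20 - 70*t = 27*m^3 - 3*m^2 - 92*m + t*(-189*m^2 - 357*m - 70) - 20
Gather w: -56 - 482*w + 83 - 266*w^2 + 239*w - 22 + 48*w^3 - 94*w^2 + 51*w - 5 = 48*w^3 - 360*w^2 - 192*w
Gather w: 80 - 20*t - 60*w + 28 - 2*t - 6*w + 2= -22*t - 66*w + 110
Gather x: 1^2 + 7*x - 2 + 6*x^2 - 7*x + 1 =6*x^2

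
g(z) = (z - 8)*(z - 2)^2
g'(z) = (z - 8)*(2*z - 4) + (z - 2)^2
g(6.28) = -31.51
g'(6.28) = 3.60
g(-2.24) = -184.09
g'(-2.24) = 104.81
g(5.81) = -31.79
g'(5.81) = -2.17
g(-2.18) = -177.87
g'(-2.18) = 102.58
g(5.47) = -30.46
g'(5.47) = -5.52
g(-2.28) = -188.31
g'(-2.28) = 106.32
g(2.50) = -1.38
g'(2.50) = -5.25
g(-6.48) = -1041.26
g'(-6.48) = 317.49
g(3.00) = -5.00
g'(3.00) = -9.00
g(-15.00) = -6647.00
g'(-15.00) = 1071.00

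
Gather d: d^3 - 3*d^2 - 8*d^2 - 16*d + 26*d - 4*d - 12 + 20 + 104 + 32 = d^3 - 11*d^2 + 6*d + 144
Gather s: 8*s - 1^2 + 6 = 8*s + 5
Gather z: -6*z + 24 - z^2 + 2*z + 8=-z^2 - 4*z + 32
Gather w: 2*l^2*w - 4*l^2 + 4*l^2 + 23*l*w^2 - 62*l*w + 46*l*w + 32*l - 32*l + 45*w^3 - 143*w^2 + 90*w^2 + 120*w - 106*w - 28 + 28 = 45*w^3 + w^2*(23*l - 53) + w*(2*l^2 - 16*l + 14)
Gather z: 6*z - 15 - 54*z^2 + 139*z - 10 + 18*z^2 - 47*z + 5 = -36*z^2 + 98*z - 20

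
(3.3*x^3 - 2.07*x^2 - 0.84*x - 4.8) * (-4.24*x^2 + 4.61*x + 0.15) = -13.992*x^5 + 23.9898*x^4 - 5.4861*x^3 + 16.1691*x^2 - 22.254*x - 0.72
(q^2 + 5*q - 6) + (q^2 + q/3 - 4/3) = 2*q^2 + 16*q/3 - 22/3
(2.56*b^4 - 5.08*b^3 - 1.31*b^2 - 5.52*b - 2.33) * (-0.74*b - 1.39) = -1.8944*b^5 + 0.2008*b^4 + 8.0306*b^3 + 5.9057*b^2 + 9.397*b + 3.2387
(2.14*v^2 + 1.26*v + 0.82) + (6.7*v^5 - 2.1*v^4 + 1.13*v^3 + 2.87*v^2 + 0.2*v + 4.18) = 6.7*v^5 - 2.1*v^4 + 1.13*v^3 + 5.01*v^2 + 1.46*v + 5.0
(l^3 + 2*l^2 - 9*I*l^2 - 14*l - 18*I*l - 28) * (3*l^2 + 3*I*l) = 3*l^5 + 6*l^4 - 24*I*l^4 - 15*l^3 - 48*I*l^3 - 30*l^2 - 42*I*l^2 - 84*I*l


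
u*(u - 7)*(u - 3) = u^3 - 10*u^2 + 21*u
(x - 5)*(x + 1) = x^2 - 4*x - 5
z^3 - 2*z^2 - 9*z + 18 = (z - 3)*(z - 2)*(z + 3)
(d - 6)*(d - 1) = d^2 - 7*d + 6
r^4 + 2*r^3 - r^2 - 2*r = r*(r - 1)*(r + 1)*(r + 2)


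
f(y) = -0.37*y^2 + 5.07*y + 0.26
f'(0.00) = 5.07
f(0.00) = 0.26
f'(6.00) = 0.63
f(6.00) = 17.36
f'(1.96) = 3.62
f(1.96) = 8.78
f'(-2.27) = 6.75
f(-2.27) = -13.16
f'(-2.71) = 7.08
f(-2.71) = -16.20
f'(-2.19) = 6.69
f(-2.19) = -12.62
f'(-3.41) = 7.59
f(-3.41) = -21.33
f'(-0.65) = 5.55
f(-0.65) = -3.19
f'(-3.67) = 7.79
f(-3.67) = -23.33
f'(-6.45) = 9.84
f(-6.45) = -47.83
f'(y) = 5.07 - 0.74*y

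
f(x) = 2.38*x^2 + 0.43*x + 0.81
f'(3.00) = 14.71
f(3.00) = 23.52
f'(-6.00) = -28.13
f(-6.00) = 83.91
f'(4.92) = 23.85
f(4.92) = 60.54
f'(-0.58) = -2.33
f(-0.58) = 1.36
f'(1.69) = 8.47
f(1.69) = 8.33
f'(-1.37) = -6.09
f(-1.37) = 4.69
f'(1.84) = 9.19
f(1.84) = 9.66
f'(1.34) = 6.81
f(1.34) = 5.66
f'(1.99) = 9.90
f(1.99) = 11.09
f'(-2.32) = -10.61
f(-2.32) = 12.62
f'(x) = 4.76*x + 0.43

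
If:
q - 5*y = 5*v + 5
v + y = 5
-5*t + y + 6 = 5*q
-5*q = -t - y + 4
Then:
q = 30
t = 5/3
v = -442/3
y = 457/3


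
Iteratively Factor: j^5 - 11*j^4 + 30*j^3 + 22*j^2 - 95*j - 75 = (j + 1)*(j^4 - 12*j^3 + 42*j^2 - 20*j - 75) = (j + 1)^2*(j^3 - 13*j^2 + 55*j - 75) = (j - 3)*(j + 1)^2*(j^2 - 10*j + 25) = (j - 5)*(j - 3)*(j + 1)^2*(j - 5)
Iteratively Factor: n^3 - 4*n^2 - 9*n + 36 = (n - 3)*(n^2 - n - 12) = (n - 3)*(n + 3)*(n - 4)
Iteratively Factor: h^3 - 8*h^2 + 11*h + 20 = (h + 1)*(h^2 - 9*h + 20) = (h - 5)*(h + 1)*(h - 4)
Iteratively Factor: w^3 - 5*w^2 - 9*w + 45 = (w - 3)*(w^2 - 2*w - 15) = (w - 3)*(w + 3)*(w - 5)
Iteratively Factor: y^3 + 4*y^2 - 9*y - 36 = (y - 3)*(y^2 + 7*y + 12) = (y - 3)*(y + 4)*(y + 3)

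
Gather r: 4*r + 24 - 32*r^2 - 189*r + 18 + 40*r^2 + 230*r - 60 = 8*r^2 + 45*r - 18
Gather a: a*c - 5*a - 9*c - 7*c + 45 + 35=a*(c - 5) - 16*c + 80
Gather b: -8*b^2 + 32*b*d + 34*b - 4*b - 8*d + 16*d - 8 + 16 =-8*b^2 + b*(32*d + 30) + 8*d + 8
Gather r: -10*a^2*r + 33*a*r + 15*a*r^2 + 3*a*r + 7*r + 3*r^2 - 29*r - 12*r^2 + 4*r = r^2*(15*a - 9) + r*(-10*a^2 + 36*a - 18)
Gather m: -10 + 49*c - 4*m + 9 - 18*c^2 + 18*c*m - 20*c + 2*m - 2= -18*c^2 + 29*c + m*(18*c - 2) - 3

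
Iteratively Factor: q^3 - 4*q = (q)*(q^2 - 4) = q*(q + 2)*(q - 2)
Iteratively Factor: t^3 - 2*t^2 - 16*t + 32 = (t - 2)*(t^2 - 16) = (t - 4)*(t - 2)*(t + 4)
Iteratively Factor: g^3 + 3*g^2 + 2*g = (g)*(g^2 + 3*g + 2) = g*(g + 2)*(g + 1)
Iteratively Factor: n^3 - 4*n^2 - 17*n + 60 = (n - 3)*(n^2 - n - 20) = (n - 3)*(n + 4)*(n - 5)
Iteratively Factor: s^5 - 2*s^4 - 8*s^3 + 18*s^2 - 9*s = (s + 3)*(s^4 - 5*s^3 + 7*s^2 - 3*s) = (s - 1)*(s + 3)*(s^3 - 4*s^2 + 3*s) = (s - 3)*(s - 1)*(s + 3)*(s^2 - s) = s*(s - 3)*(s - 1)*(s + 3)*(s - 1)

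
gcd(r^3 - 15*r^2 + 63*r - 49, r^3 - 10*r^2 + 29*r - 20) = r - 1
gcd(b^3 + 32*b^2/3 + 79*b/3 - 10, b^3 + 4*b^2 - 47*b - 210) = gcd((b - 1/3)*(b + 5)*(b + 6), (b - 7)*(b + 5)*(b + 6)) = b^2 + 11*b + 30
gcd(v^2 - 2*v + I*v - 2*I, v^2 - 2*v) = v - 2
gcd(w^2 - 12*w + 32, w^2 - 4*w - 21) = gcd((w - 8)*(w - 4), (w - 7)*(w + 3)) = 1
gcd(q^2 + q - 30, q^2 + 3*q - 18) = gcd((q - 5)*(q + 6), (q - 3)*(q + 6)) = q + 6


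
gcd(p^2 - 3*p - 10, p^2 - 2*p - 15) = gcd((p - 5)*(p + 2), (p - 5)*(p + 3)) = p - 5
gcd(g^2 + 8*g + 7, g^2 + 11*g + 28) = g + 7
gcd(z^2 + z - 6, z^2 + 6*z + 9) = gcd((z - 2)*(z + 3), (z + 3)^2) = z + 3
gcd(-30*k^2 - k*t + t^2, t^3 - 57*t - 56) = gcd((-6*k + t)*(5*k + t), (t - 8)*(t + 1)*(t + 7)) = 1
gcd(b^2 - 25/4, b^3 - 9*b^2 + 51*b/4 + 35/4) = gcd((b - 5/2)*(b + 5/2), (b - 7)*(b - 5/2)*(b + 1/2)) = b - 5/2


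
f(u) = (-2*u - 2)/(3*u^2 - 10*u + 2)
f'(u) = (10 - 6*u)*(-2*u - 2)/(3*u^2 - 10*u + 2)^2 - 2/(3*u^2 - 10*u + 2)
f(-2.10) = 0.06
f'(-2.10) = -0.02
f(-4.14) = 0.07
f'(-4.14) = 0.00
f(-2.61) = 0.07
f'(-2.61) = -0.01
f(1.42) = 0.79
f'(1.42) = 0.14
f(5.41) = -0.36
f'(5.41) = 0.17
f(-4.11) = 0.07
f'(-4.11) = 0.00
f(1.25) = 0.77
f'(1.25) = 0.01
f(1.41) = 0.79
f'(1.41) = 0.13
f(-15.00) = 0.03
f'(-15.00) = 0.00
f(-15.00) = 0.03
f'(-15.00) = 0.00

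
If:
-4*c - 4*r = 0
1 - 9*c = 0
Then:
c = 1/9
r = -1/9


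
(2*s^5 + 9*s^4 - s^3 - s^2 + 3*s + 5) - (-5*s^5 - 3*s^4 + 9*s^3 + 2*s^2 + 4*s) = 7*s^5 + 12*s^4 - 10*s^3 - 3*s^2 - s + 5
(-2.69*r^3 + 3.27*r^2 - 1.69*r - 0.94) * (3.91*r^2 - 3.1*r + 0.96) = -10.5179*r^5 + 21.1247*r^4 - 19.3273*r^3 + 4.7028*r^2 + 1.2916*r - 0.9024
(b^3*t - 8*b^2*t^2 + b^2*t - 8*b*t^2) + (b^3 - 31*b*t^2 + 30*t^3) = b^3*t + b^3 - 8*b^2*t^2 + b^2*t - 39*b*t^2 + 30*t^3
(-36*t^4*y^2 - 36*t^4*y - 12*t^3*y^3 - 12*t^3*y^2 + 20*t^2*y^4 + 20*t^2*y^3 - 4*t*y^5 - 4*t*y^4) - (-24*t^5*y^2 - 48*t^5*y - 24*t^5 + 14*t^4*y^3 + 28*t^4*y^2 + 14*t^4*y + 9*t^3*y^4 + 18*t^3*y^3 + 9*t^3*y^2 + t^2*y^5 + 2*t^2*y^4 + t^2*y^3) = 24*t^5*y^2 + 48*t^5*y + 24*t^5 - 14*t^4*y^3 - 64*t^4*y^2 - 50*t^4*y - 9*t^3*y^4 - 30*t^3*y^3 - 21*t^3*y^2 - t^2*y^5 + 18*t^2*y^4 + 19*t^2*y^3 - 4*t*y^5 - 4*t*y^4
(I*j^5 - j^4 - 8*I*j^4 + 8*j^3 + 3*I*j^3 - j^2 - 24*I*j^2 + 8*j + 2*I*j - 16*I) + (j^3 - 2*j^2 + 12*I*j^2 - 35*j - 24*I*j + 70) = I*j^5 - j^4 - 8*I*j^4 + 9*j^3 + 3*I*j^3 - 3*j^2 - 12*I*j^2 - 27*j - 22*I*j + 70 - 16*I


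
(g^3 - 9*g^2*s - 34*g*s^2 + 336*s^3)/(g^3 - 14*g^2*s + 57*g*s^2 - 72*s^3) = (g^2 - g*s - 42*s^2)/(g^2 - 6*g*s + 9*s^2)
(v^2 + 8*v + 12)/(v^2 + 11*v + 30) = (v + 2)/(v + 5)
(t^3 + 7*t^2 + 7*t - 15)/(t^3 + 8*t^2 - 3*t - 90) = (t^2 + 2*t - 3)/(t^2 + 3*t - 18)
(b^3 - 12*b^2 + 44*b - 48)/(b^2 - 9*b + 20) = (b^2 - 8*b + 12)/(b - 5)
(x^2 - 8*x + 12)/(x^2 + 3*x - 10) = (x - 6)/(x + 5)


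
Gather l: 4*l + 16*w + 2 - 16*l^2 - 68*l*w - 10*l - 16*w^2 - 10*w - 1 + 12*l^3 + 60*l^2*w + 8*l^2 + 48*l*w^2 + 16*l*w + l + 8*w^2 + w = 12*l^3 + l^2*(60*w - 8) + l*(48*w^2 - 52*w - 5) - 8*w^2 + 7*w + 1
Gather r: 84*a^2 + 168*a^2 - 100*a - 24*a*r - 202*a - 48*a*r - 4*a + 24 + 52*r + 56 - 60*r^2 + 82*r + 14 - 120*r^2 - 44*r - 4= 252*a^2 - 306*a - 180*r^2 + r*(90 - 72*a) + 90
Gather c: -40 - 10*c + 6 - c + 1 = -11*c - 33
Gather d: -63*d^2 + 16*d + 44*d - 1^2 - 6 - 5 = -63*d^2 + 60*d - 12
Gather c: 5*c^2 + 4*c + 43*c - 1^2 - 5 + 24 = 5*c^2 + 47*c + 18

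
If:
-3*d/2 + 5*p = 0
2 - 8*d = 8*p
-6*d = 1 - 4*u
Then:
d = 5/26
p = 3/52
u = 7/13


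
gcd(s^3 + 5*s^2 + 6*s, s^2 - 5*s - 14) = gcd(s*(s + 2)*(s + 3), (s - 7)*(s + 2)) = s + 2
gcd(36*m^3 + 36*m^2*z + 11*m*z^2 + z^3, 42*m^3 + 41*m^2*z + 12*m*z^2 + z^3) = 6*m^2 + 5*m*z + z^2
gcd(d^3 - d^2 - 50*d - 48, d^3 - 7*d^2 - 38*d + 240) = d^2 - 2*d - 48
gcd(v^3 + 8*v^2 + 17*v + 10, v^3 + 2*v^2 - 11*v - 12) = v + 1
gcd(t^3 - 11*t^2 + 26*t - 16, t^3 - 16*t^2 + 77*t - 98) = t - 2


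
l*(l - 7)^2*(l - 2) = l^4 - 16*l^3 + 77*l^2 - 98*l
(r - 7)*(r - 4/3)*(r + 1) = r^3 - 22*r^2/3 + r + 28/3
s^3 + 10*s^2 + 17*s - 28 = (s - 1)*(s + 4)*(s + 7)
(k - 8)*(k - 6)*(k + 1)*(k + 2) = k^4 - 11*k^3 + 8*k^2 + 116*k + 96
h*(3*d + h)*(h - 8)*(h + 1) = 3*d*h^3 - 21*d*h^2 - 24*d*h + h^4 - 7*h^3 - 8*h^2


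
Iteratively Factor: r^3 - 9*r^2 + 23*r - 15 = (r - 1)*(r^2 - 8*r + 15) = (r - 5)*(r - 1)*(r - 3)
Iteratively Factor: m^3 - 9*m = (m)*(m^2 - 9) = m*(m + 3)*(m - 3)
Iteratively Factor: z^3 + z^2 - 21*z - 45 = (z - 5)*(z^2 + 6*z + 9) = (z - 5)*(z + 3)*(z + 3)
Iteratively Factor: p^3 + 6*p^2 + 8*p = (p + 4)*(p^2 + 2*p) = (p + 2)*(p + 4)*(p)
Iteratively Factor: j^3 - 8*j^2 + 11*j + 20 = (j + 1)*(j^2 - 9*j + 20) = (j - 4)*(j + 1)*(j - 5)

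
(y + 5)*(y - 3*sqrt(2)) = y^2 - 3*sqrt(2)*y + 5*y - 15*sqrt(2)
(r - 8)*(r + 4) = r^2 - 4*r - 32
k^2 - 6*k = k*(k - 6)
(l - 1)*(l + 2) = l^2 + l - 2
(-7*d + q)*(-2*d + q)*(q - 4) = 14*d^2*q - 56*d^2 - 9*d*q^2 + 36*d*q + q^3 - 4*q^2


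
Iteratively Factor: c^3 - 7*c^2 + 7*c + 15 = (c - 5)*(c^2 - 2*c - 3) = (c - 5)*(c - 3)*(c + 1)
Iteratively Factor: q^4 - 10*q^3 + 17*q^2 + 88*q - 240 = (q - 4)*(q^3 - 6*q^2 - 7*q + 60) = (q - 4)*(q + 3)*(q^2 - 9*q + 20) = (q - 4)^2*(q + 3)*(q - 5)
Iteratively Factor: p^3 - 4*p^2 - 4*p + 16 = (p - 4)*(p^2 - 4) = (p - 4)*(p + 2)*(p - 2)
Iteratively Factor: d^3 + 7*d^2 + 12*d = (d)*(d^2 + 7*d + 12) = d*(d + 4)*(d + 3)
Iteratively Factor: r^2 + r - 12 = (r - 3)*(r + 4)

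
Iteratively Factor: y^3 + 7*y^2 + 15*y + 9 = (y + 3)*(y^2 + 4*y + 3) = (y + 3)^2*(y + 1)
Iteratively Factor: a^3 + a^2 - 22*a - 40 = (a + 4)*(a^2 - 3*a - 10) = (a + 2)*(a + 4)*(a - 5)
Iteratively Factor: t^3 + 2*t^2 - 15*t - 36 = (t + 3)*(t^2 - t - 12) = (t - 4)*(t + 3)*(t + 3)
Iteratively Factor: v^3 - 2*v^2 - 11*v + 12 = (v - 4)*(v^2 + 2*v - 3) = (v - 4)*(v + 3)*(v - 1)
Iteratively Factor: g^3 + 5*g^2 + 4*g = (g)*(g^2 + 5*g + 4) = g*(g + 4)*(g + 1)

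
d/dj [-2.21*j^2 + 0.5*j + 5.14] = 0.5 - 4.42*j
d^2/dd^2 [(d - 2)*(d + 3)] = 2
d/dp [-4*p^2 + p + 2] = 1 - 8*p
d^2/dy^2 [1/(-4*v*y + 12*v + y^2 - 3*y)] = 2*(-4*v*y + 12*v + y^2 - 3*y - (4*v - 2*y + 3)^2)/(4*v*y - 12*v - y^2 + 3*y)^3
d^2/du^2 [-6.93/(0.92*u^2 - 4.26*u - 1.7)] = (-11.731104*u^2 + 54.320112*u + 6.93*(1.84*u - 4.26)*(3.68*u - 8.52) + 21.67704)/(-0.92*u^2 + 4.26*u + 1.7)^3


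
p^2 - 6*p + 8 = (p - 4)*(p - 2)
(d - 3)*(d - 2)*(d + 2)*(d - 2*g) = d^4 - 2*d^3*g - 3*d^3 + 6*d^2*g - 4*d^2 + 8*d*g + 12*d - 24*g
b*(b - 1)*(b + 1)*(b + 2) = b^4 + 2*b^3 - b^2 - 2*b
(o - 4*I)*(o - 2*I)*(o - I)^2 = o^4 - 8*I*o^3 - 21*o^2 + 22*I*o + 8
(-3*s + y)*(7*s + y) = -21*s^2 + 4*s*y + y^2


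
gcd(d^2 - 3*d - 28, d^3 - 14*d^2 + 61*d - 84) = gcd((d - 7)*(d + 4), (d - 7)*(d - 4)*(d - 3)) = d - 7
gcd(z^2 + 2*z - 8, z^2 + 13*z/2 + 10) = z + 4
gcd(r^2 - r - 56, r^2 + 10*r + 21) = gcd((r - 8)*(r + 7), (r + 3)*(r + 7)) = r + 7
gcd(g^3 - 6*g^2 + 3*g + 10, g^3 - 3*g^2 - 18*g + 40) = g^2 - 7*g + 10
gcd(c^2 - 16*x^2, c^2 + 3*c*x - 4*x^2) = c + 4*x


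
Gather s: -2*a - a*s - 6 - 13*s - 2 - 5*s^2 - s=-2*a - 5*s^2 + s*(-a - 14) - 8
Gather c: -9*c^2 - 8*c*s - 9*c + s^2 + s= -9*c^2 + c*(-8*s - 9) + s^2 + s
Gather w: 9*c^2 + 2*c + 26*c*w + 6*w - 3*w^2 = 9*c^2 + 2*c - 3*w^2 + w*(26*c + 6)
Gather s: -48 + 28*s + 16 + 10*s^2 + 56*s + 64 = 10*s^2 + 84*s + 32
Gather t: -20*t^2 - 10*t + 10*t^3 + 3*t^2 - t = 10*t^3 - 17*t^2 - 11*t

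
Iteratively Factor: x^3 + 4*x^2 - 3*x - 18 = (x + 3)*(x^2 + x - 6) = (x - 2)*(x + 3)*(x + 3)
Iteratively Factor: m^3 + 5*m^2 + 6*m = (m + 3)*(m^2 + 2*m) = (m + 2)*(m + 3)*(m)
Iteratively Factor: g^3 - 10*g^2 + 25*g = (g - 5)*(g^2 - 5*g) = (g - 5)^2*(g)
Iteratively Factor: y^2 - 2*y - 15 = (y - 5)*(y + 3)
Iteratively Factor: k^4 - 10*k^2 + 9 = (k - 3)*(k^3 + 3*k^2 - k - 3) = (k - 3)*(k - 1)*(k^2 + 4*k + 3) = (k - 3)*(k - 1)*(k + 3)*(k + 1)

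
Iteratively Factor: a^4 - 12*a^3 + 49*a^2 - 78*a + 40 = (a - 5)*(a^3 - 7*a^2 + 14*a - 8) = (a - 5)*(a - 1)*(a^2 - 6*a + 8) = (a - 5)*(a - 4)*(a - 1)*(a - 2)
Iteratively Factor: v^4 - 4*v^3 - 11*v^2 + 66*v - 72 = (v - 3)*(v^3 - v^2 - 14*v + 24) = (v - 3)*(v + 4)*(v^2 - 5*v + 6) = (v - 3)*(v - 2)*(v + 4)*(v - 3)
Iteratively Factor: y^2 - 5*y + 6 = (y - 2)*(y - 3)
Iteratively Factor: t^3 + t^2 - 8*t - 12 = (t + 2)*(t^2 - t - 6) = (t + 2)^2*(t - 3)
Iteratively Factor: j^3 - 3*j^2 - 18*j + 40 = (j - 5)*(j^2 + 2*j - 8) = (j - 5)*(j - 2)*(j + 4)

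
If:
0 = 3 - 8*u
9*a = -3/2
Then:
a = -1/6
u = 3/8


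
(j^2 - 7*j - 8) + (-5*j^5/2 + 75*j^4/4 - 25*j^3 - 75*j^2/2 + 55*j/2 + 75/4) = -5*j^5/2 + 75*j^4/4 - 25*j^3 - 73*j^2/2 + 41*j/2 + 43/4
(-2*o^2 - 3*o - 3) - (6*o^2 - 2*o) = -8*o^2 - o - 3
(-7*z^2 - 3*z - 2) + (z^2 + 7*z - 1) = -6*z^2 + 4*z - 3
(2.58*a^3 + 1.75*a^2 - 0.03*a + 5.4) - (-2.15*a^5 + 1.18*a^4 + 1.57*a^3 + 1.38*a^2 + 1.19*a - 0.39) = 2.15*a^5 - 1.18*a^4 + 1.01*a^3 + 0.37*a^2 - 1.22*a + 5.79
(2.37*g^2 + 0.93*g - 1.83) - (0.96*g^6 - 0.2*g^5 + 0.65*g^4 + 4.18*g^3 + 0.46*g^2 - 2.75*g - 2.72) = -0.96*g^6 + 0.2*g^5 - 0.65*g^4 - 4.18*g^3 + 1.91*g^2 + 3.68*g + 0.89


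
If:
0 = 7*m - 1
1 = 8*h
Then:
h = 1/8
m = 1/7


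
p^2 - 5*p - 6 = (p - 6)*(p + 1)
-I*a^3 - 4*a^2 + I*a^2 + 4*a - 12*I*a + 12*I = (a - 6*I)*(a + 2*I)*(-I*a + I)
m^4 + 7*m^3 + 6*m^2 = m^2*(m + 1)*(m + 6)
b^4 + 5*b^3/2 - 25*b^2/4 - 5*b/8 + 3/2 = (b - 3/2)*(b - 1/2)*(b + 1/2)*(b + 4)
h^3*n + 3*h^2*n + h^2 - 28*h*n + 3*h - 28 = (h - 4)*(h + 7)*(h*n + 1)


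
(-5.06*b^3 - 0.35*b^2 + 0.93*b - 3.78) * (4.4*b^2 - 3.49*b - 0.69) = -22.264*b^5 + 16.1194*b^4 + 8.8049*b^3 - 19.6362*b^2 + 12.5505*b + 2.6082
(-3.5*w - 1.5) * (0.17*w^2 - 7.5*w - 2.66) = -0.595*w^3 + 25.995*w^2 + 20.56*w + 3.99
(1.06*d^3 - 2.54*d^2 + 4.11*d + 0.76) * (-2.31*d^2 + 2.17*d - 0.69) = -2.4486*d^5 + 8.1676*d^4 - 15.7373*d^3 + 8.9157*d^2 - 1.1867*d - 0.5244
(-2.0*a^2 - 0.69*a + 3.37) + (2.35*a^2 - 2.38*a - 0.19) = 0.35*a^2 - 3.07*a + 3.18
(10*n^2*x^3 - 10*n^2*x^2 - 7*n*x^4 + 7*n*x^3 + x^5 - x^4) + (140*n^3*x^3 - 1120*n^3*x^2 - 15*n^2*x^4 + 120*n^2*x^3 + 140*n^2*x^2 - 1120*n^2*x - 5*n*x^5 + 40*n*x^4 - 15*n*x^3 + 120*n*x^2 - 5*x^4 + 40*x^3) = 140*n^3*x^3 - 1120*n^3*x^2 - 15*n^2*x^4 + 130*n^2*x^3 + 130*n^2*x^2 - 1120*n^2*x - 5*n*x^5 + 33*n*x^4 - 8*n*x^3 + 120*n*x^2 + x^5 - 6*x^4 + 40*x^3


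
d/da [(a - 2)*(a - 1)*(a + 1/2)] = 3*a^2 - 5*a + 1/2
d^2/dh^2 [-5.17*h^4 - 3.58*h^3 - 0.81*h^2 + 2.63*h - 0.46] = -62.04*h^2 - 21.48*h - 1.62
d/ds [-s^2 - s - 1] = -2*s - 1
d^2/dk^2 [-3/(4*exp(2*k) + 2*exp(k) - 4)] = 3*(-2*(4*exp(k) + 1)^2*exp(k) + (8*exp(k) + 1)*(2*exp(2*k) + exp(k) - 2))*exp(k)/(2*(2*exp(2*k) + exp(k) - 2)^3)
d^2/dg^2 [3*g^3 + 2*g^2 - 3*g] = 18*g + 4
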